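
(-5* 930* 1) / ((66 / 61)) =-47275 / 11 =-4297.73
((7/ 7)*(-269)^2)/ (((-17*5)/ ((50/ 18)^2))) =-9045125/ 1377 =-6568.72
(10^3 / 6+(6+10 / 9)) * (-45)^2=351900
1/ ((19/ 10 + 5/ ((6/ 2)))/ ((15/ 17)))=450/ 1819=0.25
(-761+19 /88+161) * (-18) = 475029 /44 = 10796.11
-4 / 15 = -0.27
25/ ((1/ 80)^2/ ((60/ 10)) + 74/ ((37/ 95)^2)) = 35520000/ 693120037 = 0.05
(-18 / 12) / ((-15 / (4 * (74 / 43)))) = 148 / 215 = 0.69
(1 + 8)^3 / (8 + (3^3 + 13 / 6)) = 4374 / 223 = 19.61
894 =894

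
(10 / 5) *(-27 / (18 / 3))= -9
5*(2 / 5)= 2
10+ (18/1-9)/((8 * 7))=569/56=10.16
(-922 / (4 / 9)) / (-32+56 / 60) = 62235 / 932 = 66.78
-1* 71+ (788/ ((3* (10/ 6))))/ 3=-277/ 15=-18.47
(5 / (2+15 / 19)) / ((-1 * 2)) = -95 / 106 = -0.90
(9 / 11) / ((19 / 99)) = 81 / 19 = 4.26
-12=-12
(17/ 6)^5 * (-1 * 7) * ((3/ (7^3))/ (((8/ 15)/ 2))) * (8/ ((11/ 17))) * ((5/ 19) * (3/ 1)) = -603439225/ 1474704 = -409.19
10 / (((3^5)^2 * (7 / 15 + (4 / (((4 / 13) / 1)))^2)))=25 / 25017093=0.00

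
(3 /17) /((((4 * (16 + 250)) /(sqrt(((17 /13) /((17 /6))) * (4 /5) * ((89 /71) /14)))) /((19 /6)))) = sqrt(8625435) /30754360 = 0.00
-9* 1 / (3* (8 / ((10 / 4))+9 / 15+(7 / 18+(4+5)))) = -270 / 1187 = -0.23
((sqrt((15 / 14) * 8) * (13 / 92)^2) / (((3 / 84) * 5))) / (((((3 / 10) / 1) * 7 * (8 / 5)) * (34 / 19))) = 16055 * sqrt(105) / 3021648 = 0.05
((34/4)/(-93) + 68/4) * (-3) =-3145/62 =-50.73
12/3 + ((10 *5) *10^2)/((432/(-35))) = -21659/54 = -401.09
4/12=1/3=0.33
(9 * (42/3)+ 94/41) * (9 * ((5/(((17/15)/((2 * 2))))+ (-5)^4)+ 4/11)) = 5692303620/7667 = 742442.11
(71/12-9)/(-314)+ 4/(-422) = 271/795048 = 0.00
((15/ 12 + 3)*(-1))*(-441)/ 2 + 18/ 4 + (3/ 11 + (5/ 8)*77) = 43561/ 44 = 990.02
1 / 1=1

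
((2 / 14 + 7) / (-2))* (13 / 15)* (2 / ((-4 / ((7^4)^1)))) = 22295 / 6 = 3715.83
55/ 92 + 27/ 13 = 3199/ 1196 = 2.67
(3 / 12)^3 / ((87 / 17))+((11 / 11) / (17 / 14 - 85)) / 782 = 0.00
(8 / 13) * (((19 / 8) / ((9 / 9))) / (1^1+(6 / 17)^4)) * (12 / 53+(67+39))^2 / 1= 50299778913100 / 3097262389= 16240.08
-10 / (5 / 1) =-2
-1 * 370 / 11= -370 / 11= -33.64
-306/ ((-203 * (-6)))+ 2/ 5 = 151/ 1015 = 0.15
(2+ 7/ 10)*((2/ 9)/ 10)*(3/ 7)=9/ 350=0.03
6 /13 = 0.46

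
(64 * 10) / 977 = 640 / 977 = 0.66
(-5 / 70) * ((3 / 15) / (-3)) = 1 / 210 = 0.00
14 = 14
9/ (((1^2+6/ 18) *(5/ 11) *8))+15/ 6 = 697/ 160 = 4.36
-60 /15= -4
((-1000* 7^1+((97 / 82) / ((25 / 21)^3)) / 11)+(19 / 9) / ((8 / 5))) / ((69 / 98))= -173995237165687 / 17504437500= -9940.06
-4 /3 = -1.33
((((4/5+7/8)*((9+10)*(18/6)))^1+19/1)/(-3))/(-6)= 6.36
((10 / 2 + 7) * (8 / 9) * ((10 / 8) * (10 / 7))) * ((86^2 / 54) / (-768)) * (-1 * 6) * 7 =46225 / 324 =142.67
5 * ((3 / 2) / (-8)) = -0.94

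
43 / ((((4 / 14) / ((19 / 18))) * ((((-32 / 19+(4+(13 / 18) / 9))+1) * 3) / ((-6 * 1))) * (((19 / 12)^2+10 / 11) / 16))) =-438.20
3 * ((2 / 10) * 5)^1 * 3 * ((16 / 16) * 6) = 54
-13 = -13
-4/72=-1/18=-0.06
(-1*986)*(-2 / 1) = 1972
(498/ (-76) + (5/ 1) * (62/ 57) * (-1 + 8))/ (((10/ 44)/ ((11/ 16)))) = 95.34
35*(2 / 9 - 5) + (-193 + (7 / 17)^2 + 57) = -788240 / 2601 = -303.05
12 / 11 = 1.09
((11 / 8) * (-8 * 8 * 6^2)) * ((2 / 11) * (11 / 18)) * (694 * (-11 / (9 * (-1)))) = -2687168 / 9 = -298574.22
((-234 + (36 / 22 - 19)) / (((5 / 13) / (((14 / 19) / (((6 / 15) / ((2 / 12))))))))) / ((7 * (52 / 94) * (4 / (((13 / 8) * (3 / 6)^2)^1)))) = -1689415 / 321024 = -5.26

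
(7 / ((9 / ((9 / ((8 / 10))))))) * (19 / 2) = 665 / 8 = 83.12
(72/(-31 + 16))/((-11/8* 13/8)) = 1536/715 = 2.15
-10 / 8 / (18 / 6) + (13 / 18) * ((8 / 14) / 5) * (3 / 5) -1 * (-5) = 3243 / 700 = 4.63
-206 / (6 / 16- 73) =2.84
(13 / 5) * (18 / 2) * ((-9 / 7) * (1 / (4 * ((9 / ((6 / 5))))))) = -351 / 350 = -1.00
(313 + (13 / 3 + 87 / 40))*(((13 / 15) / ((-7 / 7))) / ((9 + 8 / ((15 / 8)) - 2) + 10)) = -498433 / 38280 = -13.02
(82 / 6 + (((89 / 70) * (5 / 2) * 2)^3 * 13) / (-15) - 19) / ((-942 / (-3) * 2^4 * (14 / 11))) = -34408429 / 965009920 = -0.04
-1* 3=-3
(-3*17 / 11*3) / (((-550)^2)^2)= -153 / 1006568750000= -0.00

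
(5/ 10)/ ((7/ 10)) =5/ 7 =0.71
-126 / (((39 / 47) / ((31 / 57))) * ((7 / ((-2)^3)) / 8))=186496 / 247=755.04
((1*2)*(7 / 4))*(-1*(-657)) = 4599 / 2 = 2299.50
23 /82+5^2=2073 /82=25.28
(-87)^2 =7569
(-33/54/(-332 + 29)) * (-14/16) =-0.00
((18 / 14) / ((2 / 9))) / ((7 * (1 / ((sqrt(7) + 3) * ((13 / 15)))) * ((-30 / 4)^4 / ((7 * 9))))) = 312 * sqrt(7) / 21875 + 936 / 21875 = 0.08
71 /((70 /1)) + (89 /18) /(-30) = 3211 /3780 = 0.85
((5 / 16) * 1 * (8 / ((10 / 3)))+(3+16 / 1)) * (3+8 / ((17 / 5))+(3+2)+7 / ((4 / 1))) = 65017 / 272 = 239.03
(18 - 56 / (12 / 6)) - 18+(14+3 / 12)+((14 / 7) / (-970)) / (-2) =-26673 / 1940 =-13.75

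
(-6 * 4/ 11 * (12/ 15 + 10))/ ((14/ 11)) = -648/ 35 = -18.51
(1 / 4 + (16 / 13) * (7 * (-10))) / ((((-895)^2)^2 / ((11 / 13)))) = -49137 / 433749350222500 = -0.00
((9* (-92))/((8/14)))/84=-69/4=-17.25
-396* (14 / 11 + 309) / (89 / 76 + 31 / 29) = -270801072 / 4937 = -54851.34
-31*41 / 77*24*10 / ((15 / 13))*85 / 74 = -11235640 / 2849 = -3943.71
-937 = -937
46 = 46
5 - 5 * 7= -30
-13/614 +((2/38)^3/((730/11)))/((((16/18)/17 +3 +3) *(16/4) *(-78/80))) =-19589496428/925222917931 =-0.02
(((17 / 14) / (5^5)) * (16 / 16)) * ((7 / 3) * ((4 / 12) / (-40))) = -17 / 2250000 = -0.00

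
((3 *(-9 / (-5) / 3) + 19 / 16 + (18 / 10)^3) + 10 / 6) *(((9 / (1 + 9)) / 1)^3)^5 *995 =859285473080602398489 / 400000000000000000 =2148.21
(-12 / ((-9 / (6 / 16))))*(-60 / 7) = -30 / 7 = -4.29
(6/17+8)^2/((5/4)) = 80656/1445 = 55.82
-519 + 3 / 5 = -2592 / 5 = -518.40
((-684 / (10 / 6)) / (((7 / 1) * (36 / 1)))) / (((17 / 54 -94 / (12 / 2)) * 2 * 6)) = 513 / 58030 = 0.01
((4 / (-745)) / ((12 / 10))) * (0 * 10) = 0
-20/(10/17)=-34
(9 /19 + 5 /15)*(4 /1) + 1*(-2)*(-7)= 17.23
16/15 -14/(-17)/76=1.08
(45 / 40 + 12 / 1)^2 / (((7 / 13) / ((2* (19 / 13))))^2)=81225 / 16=5076.56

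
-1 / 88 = -0.01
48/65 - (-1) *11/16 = 1483/1040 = 1.43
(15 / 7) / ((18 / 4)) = 10 / 21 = 0.48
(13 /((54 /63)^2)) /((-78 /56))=-343 /27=-12.70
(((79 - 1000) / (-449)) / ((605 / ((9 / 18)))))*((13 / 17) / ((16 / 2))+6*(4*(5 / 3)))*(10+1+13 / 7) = 6457131 / 7388744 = 0.87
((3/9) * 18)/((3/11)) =22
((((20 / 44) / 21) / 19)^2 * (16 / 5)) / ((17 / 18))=160 / 36386273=0.00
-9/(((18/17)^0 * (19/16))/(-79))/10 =5688/95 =59.87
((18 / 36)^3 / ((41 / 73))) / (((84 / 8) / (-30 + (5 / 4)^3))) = -131035 / 220416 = -0.59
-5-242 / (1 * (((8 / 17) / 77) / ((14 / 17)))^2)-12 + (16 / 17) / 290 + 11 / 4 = -86652527011 / 19720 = -4394144.37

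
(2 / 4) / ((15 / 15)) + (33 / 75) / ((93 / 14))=2633 / 4650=0.57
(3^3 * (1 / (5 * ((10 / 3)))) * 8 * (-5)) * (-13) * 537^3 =652245692436 / 5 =130449138487.20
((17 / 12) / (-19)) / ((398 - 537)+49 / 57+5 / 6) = 17 / 31306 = 0.00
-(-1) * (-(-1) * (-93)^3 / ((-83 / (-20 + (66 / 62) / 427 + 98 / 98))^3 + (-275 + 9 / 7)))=29845865418750466659000 / 7061812635260769341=4226.37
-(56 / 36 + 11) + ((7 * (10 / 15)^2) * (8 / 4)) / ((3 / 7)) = 53 / 27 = 1.96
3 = 3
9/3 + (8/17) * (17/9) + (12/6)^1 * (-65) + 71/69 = -25892/207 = -125.08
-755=-755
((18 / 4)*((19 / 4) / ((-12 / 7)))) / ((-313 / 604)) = 60249 / 2504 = 24.06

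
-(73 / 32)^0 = -1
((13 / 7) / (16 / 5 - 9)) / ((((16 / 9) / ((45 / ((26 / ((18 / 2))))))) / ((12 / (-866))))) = 54675 / 1406384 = 0.04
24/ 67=0.36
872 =872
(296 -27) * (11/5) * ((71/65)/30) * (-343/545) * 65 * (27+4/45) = -87841782413/3678750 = -23878.16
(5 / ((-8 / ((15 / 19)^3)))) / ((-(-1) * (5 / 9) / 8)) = -30375 / 6859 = -4.43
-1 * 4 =-4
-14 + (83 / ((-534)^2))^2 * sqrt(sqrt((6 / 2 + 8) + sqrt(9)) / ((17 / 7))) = -14 + 6889 * sqrt(17) * 2^(1 / 4) * 7^(3 / 4) / 1382337053712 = -14.00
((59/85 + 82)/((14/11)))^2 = 5978227761/1416100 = 4221.61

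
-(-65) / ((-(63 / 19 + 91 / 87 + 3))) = -107445 / 12169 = -8.83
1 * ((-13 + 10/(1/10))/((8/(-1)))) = -87/8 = -10.88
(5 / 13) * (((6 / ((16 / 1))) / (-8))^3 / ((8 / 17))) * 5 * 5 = -57375 / 27262976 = -0.00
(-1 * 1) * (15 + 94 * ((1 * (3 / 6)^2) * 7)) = -359 / 2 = -179.50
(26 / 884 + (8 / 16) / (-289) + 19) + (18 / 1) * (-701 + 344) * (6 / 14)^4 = -19603305 / 99127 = -197.76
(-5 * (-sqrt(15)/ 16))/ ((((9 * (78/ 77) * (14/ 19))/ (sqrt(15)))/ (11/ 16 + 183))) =128.17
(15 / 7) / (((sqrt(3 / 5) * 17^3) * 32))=5 * sqrt(15) / 1100512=0.00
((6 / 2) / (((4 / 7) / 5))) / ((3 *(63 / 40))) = 50 / 9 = 5.56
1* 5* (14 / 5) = 14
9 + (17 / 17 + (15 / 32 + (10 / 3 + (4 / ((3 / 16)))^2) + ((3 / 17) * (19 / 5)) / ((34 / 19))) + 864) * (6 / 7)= 1144.10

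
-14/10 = -7/5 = -1.40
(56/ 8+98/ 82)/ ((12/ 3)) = 84/ 41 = 2.05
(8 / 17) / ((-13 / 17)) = -8 / 13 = -0.62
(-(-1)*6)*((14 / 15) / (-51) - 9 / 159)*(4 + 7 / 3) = -115406 / 40545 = -2.85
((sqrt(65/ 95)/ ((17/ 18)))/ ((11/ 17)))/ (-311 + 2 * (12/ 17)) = -0.00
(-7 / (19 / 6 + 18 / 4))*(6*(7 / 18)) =-49 / 23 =-2.13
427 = 427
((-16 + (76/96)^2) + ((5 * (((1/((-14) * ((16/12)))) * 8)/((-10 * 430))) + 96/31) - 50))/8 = -1673560153/214986240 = -7.78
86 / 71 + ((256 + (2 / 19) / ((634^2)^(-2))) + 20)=22942745256870 / 1349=17007224059.95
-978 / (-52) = 489 / 26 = 18.81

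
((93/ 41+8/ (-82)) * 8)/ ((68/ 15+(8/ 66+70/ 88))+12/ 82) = 14240/ 4589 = 3.10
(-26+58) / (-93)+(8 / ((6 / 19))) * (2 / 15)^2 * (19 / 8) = 15182 / 20925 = 0.73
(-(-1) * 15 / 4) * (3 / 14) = 45 / 56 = 0.80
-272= -272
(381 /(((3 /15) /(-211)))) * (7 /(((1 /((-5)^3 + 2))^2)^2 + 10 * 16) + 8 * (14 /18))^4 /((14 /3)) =-348212015658982000750709541631089728150327940953348855 /2622522589135949333988817015825287918422336178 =-132777508.61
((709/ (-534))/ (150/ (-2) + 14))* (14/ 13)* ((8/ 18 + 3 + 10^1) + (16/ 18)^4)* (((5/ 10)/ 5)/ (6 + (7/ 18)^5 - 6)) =3.71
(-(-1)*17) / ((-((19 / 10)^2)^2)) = -170000 / 130321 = -1.30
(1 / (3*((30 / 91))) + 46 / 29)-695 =-692.40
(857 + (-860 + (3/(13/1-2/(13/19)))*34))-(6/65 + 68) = -519161/8515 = -60.97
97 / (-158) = -97 / 158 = -0.61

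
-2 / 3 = -0.67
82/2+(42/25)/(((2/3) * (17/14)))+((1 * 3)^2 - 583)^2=140045607/425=329519.08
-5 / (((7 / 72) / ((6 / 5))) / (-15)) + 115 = 7285 / 7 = 1040.71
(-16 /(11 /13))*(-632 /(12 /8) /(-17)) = -262912 /561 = -468.65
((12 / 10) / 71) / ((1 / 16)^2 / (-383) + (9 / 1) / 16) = 588288 / 19578605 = 0.03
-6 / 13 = -0.46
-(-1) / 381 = 1 / 381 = 0.00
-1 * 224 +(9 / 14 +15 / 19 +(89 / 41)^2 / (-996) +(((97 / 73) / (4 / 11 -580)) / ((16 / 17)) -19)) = -100152442625697631 / 414581437124736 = -241.57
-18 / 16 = -1.12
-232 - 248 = -480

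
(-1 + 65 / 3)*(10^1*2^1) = 1240 / 3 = 413.33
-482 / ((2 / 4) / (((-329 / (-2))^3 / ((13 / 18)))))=-5941606603.15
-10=-10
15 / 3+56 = 61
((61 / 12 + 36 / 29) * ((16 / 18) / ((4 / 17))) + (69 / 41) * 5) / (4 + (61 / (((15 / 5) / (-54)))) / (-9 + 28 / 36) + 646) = 1448143 / 35120682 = 0.04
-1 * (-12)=12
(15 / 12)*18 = 45 / 2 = 22.50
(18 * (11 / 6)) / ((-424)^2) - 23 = -4134815 / 179776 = -23.00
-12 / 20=-3 / 5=-0.60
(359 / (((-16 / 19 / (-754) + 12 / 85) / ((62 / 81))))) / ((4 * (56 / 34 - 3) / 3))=-115191104015 / 107601912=-1070.53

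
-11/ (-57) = 0.19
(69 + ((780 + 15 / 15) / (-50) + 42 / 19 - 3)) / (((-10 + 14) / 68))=849337 / 950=894.04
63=63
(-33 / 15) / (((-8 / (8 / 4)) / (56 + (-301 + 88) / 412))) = 251449 / 8240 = 30.52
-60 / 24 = -5 / 2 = -2.50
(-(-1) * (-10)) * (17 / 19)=-170 / 19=-8.95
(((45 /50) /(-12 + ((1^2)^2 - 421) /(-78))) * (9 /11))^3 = -1167575877 /846590536000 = -0.00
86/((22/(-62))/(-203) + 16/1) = 5.37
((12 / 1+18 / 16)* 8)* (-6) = -630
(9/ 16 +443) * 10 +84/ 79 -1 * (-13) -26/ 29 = 81537455/ 18328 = 4448.79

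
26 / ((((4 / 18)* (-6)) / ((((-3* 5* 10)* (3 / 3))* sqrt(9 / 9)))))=2925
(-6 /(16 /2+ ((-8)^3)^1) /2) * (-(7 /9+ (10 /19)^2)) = -0.01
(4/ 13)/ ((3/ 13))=1.33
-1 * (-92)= 92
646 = 646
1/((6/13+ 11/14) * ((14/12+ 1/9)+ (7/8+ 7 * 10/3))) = 13104/416545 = 0.03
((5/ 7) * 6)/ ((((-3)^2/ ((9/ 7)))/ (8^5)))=983040/ 49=20062.04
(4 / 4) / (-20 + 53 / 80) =-80 / 1547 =-0.05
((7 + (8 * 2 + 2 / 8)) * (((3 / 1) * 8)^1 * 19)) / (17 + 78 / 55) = 583110 / 1013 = 575.63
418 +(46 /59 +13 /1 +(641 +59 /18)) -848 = 242197 /1062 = 228.06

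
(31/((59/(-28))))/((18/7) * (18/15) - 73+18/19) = 577220/2705917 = 0.21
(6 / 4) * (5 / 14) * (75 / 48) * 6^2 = 3375 / 112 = 30.13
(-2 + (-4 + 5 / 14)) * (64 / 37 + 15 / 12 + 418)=-4922095 / 2072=-2375.53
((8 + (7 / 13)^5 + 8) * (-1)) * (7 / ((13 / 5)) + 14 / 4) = -959156695 / 9653618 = -99.36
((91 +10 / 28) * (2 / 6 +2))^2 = 1635841 / 36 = 45440.03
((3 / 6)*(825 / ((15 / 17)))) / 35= 187 / 14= 13.36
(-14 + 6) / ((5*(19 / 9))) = -72 / 95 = -0.76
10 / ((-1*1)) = -10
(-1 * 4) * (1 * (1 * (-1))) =4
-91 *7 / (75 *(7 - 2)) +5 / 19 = -10228 / 7125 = -1.44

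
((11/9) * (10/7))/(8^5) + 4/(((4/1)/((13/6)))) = 2236471/1032192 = 2.17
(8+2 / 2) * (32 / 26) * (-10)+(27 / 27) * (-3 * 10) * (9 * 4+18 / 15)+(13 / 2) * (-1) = -32065 / 26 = -1233.27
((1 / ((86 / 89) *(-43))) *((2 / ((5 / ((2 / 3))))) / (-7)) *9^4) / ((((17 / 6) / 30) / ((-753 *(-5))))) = 52763824440 / 220031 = 239801.78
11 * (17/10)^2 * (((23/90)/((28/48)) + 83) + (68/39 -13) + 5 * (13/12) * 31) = 1389156241/182000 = 7632.73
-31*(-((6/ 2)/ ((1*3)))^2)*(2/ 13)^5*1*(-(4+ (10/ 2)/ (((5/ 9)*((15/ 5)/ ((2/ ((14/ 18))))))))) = -81344/ 2599051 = -0.03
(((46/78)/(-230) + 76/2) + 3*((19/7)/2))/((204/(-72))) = -114848/7735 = -14.85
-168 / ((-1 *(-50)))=-84 / 25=-3.36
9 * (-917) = -8253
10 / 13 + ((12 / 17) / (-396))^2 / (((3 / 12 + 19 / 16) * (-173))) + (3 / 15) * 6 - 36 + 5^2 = -735085343273 / 81397865835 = -9.03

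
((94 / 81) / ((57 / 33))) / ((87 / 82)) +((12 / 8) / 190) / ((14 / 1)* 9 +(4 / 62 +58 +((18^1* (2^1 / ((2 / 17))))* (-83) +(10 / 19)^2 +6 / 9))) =1435419048751447 / 2266743616163640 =0.63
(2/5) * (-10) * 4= -16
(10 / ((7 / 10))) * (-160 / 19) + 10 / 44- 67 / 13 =-4763397 / 38038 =-125.23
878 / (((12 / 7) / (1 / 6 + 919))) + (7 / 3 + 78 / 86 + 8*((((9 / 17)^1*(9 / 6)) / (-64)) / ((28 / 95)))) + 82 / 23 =31913708966071 / 67790016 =470773.00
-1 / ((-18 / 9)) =1 / 2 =0.50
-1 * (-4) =4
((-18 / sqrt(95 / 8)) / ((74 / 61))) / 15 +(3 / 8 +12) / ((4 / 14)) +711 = 12069 / 16- 366 * sqrt(190) / 17575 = 754.03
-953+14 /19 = -18093 /19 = -952.26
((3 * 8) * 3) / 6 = 12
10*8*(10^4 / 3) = 800000 / 3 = 266666.67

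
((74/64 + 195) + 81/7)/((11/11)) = 46531/224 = 207.73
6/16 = 3/8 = 0.38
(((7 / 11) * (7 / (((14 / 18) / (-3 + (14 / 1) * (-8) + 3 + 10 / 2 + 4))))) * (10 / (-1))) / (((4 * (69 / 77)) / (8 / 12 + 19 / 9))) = 4571.56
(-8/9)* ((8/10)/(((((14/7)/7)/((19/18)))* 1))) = -1064/405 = -2.63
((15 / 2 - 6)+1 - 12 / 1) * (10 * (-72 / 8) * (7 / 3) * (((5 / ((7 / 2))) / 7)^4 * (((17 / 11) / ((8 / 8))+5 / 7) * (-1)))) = -495900000 / 63412811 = -7.82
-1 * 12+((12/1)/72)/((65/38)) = -2321/195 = -11.90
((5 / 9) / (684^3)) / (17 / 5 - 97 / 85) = 425 / 552983334912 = 0.00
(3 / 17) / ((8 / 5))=0.11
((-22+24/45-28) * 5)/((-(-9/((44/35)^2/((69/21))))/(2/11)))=-2.40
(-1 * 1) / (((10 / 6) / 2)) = -6 / 5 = -1.20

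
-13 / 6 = -2.17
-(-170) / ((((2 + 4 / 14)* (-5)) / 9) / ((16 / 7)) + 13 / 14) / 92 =5355 / 1081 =4.95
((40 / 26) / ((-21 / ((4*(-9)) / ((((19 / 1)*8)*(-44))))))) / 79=-15 / 3005002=-0.00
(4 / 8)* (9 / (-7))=-9 / 14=-0.64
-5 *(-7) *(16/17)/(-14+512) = 280/4233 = 0.07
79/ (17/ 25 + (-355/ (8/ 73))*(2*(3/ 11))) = -0.04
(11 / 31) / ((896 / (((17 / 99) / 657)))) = 17 / 164239488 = 0.00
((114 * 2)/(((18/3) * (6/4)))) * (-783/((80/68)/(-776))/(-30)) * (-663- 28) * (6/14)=22602308724/175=129156049.85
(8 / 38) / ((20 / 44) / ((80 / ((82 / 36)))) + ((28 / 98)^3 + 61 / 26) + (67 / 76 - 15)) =-56504448 / 3149897407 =-0.02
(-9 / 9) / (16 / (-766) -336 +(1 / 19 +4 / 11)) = 80047 / 26864143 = 0.00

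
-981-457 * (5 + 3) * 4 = -15605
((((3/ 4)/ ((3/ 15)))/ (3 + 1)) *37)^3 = 170953875/ 4096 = 41736.79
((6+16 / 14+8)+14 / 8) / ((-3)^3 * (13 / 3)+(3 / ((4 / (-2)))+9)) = -473 / 3066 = -0.15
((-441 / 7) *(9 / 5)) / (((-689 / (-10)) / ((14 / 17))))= -15876 / 11713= -1.36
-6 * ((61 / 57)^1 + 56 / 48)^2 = -21675 / 722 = -30.02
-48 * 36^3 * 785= -1757998080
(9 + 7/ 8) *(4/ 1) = 79/ 2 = 39.50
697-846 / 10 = 3062 / 5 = 612.40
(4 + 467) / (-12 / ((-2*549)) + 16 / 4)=117.43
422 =422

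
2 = 2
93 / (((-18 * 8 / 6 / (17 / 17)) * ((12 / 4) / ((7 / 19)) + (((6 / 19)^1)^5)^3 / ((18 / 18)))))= -3294304565482831230883 / 6922593951953267160600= -0.48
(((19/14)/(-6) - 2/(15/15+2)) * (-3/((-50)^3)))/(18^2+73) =-3/55580000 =-0.00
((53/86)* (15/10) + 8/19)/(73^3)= 4397/1271307556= 0.00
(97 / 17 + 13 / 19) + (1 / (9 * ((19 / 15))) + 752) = 734965 / 969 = 758.48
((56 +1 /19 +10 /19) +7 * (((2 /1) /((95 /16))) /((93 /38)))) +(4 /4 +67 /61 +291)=188972572 /538935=350.64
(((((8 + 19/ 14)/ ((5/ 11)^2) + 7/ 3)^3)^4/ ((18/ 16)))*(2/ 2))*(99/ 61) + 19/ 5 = 2687481106963571917526381967313321977118033034479176045851/ 13693404485918734771728515625000000000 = 196260988983942960085.07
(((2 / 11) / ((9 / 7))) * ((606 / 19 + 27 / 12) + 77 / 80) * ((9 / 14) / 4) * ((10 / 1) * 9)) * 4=480267 / 1672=287.24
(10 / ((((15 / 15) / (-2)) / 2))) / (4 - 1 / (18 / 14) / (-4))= -1440 / 151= -9.54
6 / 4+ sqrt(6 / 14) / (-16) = 3 / 2-sqrt(21) / 112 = 1.46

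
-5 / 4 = -1.25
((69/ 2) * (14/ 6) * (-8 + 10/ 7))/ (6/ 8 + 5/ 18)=-19044/ 37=-514.70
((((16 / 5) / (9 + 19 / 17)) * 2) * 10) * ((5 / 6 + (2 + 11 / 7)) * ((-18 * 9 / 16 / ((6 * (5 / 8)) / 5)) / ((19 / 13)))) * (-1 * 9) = 13246740 / 5719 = 2316.27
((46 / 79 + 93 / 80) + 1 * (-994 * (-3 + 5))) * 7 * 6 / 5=-263615793 / 15800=-16684.54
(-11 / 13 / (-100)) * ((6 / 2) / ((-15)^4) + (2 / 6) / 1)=30943 / 10968750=0.00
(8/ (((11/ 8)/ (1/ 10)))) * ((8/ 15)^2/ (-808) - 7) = -5090656/ 1249875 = -4.07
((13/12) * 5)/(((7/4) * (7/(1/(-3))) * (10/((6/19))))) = -13/2793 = -0.00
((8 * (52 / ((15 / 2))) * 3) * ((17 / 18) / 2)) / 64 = 221 / 180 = 1.23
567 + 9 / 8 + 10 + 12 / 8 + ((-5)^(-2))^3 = 579.63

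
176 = 176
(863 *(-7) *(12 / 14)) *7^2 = -253722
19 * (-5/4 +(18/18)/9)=-779/36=-21.64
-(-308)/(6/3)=154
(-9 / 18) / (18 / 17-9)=17 / 270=0.06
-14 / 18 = -7 / 9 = -0.78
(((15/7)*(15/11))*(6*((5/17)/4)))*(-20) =-25.78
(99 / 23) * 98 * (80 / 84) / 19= 9240 / 437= 21.14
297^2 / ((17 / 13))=1146717 / 17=67453.94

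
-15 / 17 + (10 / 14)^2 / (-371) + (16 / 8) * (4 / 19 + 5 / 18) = 4908371 / 52846353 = 0.09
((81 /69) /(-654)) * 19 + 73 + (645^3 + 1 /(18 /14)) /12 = 3027243880939 /135378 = 22361416.78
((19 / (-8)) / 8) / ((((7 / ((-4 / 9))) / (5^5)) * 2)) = 29.45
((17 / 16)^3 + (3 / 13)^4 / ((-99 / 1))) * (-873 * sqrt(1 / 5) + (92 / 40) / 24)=35500160957 / 308842659840 - 1347462631107 * sqrt(5) / 6434222080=-468.17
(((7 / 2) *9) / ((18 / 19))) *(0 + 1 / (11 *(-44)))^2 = 133 / 937024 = 0.00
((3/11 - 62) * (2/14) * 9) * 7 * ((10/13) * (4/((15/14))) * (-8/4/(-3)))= -152096/143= -1063.61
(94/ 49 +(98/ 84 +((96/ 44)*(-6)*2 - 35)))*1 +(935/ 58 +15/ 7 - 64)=-4869052/ 46893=-103.83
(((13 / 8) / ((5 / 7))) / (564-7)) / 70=13 / 222800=0.00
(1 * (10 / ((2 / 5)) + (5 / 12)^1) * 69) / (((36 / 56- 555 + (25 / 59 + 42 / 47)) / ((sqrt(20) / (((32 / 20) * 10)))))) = -136168165 * sqrt(5) / 343521776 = -0.89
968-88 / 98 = 47388 / 49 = 967.10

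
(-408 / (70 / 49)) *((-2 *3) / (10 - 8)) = 4284 / 5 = 856.80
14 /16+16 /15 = 233 /120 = 1.94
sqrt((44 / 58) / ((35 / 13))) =sqrt(290290) / 1015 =0.53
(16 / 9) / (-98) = -8 / 441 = -0.02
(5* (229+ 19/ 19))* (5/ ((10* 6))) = 575/ 6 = 95.83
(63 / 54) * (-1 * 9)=-21 / 2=-10.50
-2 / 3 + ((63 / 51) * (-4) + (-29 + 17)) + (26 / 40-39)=-57077 / 1020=-55.96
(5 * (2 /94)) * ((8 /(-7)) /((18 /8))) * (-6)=320 /987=0.32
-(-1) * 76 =76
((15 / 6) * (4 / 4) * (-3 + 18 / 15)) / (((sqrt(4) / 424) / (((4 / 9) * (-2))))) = 848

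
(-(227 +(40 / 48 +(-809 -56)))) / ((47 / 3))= 3823 / 94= 40.67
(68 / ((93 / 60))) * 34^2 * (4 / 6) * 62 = 6288640 / 3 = 2096213.33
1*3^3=27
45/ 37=1.22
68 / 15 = 4.53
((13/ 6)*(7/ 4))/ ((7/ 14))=91/ 12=7.58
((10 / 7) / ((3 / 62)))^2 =384400 / 441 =871.66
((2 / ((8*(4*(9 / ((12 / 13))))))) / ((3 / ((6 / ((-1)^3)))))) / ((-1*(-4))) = -1 / 312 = -0.00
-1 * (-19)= 19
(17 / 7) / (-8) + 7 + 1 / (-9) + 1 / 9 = 375 / 56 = 6.70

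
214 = 214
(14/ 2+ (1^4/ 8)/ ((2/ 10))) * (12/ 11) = 183/ 22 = 8.32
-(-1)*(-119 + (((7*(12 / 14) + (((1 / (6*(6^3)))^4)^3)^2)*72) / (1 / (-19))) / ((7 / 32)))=-8235728312552922634381679865627903903968457735914019161714601539666293892245 / 218795085137787377995558672503957764186661318504370710473690403689201664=-37641.29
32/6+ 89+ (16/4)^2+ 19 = 388/3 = 129.33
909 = 909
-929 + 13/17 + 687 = -4101/17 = -241.24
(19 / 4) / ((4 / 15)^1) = 285 / 16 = 17.81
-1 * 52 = -52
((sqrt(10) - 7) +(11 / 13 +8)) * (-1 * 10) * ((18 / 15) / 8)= -7.51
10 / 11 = 0.91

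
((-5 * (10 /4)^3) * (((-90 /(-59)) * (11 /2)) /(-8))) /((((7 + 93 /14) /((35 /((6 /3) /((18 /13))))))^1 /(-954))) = -325395984375 /2343952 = -138823.66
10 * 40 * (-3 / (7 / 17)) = -20400 / 7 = -2914.29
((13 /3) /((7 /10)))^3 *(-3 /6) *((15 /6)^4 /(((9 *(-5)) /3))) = 34328125 /111132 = 308.90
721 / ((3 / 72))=17304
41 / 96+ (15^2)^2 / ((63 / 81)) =43740287 / 672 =65089.71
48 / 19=2.53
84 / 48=7 / 4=1.75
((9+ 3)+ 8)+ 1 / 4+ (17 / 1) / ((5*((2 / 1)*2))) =211 / 10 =21.10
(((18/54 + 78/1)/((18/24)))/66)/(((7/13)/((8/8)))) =6110/2079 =2.94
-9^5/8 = -59049/8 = -7381.12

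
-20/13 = -1.54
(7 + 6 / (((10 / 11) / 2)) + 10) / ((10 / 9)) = 1359 / 50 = 27.18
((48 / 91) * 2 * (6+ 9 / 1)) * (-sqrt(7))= -1440 * sqrt(7) / 91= -41.87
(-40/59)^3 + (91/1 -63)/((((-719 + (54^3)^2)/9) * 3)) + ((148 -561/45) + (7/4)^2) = 169006119263729798269/1222164945454483920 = 138.28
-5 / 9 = -0.56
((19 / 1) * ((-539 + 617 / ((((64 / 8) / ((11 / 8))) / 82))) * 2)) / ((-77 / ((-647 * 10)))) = 1458502985 / 56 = 26044696.16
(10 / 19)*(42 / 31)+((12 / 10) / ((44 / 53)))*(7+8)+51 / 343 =100197057 / 4444594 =22.54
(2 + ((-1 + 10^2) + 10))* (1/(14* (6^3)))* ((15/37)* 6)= 5/56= 0.09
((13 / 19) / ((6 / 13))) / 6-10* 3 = -20351 / 684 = -29.75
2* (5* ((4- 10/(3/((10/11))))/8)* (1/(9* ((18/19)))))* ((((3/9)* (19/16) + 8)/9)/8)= 38285/2309472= 0.02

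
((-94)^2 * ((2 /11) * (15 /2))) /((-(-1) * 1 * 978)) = 22090 /1793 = 12.32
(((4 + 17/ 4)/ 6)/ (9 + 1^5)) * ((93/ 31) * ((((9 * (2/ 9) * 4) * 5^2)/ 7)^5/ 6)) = 22000000000/ 16807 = 1308978.40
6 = 6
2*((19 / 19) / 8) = 1 / 4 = 0.25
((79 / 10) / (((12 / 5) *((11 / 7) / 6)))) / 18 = 553 / 792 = 0.70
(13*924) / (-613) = -12012 / 613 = -19.60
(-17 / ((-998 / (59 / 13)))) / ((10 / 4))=1003 / 32435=0.03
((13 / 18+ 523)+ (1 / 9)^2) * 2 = 84845 / 81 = 1047.47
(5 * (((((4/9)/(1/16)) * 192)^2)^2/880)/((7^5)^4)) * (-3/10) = -8796093022208/118491515451953821485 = -0.00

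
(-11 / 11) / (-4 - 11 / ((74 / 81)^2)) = 5476 / 94075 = 0.06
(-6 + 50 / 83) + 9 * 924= 689780 / 83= 8310.60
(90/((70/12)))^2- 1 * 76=7940/49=162.04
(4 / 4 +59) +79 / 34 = 2119 / 34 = 62.32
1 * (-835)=-835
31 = 31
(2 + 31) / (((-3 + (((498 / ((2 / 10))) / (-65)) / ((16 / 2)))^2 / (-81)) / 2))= -1606176 / 79897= -20.10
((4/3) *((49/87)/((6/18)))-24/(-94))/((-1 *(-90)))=5128/184005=0.03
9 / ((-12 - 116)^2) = 9 / 16384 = 0.00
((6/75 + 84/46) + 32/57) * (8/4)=161744/32775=4.93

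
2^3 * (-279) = -2232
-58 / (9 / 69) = -1334 / 3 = -444.67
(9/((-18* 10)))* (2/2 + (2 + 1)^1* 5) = -4/5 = -0.80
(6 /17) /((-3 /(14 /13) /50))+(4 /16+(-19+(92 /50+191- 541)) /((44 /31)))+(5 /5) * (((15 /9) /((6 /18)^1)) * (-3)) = -34005527 /121550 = -279.77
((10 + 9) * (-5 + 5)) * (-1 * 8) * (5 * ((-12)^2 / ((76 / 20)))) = 0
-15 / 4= -3.75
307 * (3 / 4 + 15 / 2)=10131 / 4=2532.75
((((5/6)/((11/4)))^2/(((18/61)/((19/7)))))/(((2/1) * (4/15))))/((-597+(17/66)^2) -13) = -144875/55794291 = -0.00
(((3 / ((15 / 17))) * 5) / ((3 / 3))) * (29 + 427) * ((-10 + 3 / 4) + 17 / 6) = -49742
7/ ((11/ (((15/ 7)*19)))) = 285/ 11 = 25.91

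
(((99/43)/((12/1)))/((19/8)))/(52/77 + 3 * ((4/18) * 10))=7623/692816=0.01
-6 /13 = -0.46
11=11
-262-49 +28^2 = 473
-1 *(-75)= 75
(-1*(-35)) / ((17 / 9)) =315 / 17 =18.53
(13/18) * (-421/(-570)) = 5473/10260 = 0.53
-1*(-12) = 12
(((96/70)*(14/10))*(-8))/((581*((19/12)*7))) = -4608/1931825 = -0.00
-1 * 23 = -23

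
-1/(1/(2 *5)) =-10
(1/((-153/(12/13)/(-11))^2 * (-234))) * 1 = -968/51429573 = -0.00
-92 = -92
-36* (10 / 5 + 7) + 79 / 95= -30701 / 95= -323.17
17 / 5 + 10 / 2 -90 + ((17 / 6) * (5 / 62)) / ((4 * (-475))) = -11534993 / 141360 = -81.60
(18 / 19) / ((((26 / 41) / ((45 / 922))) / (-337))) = -5595885 / 227734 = -24.57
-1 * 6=-6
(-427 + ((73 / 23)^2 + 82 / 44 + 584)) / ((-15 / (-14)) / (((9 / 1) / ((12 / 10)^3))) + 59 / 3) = 1032198825 / 121419254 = 8.50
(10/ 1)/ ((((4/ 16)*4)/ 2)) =20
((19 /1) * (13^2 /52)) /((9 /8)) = 54.89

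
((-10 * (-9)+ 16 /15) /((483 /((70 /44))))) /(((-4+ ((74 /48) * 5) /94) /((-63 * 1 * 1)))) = 10785936 /2236267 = 4.82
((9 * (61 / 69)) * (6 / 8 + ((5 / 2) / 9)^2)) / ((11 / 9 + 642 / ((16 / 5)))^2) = 784704 / 4857786047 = 0.00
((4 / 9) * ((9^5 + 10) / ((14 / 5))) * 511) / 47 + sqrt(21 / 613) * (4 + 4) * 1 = 8 * sqrt(12873) / 613 + 43113070 / 423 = 101923.63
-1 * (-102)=102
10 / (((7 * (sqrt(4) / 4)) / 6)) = 120 / 7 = 17.14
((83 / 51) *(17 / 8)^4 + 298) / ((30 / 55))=44765633 / 73728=607.17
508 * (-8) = -4064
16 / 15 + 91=1381 / 15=92.07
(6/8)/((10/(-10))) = -3/4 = -0.75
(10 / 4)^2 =25 / 4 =6.25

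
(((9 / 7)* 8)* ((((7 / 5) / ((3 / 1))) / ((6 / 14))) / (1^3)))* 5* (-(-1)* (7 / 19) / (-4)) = -5.16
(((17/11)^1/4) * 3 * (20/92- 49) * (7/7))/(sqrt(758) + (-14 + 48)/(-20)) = -130050 * sqrt(758)/1736753- 221085/1736753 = -2.19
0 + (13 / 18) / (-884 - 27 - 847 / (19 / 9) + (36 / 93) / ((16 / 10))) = -7657 / 13909491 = -0.00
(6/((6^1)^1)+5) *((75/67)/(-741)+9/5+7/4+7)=10474017/165490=63.29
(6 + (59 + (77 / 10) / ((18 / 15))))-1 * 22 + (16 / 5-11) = 2497 / 60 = 41.62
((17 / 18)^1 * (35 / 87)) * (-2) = -595 / 783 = -0.76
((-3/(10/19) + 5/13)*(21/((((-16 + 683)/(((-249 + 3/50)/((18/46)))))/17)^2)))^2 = 861232433.27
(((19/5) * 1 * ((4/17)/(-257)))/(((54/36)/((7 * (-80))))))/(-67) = -0.02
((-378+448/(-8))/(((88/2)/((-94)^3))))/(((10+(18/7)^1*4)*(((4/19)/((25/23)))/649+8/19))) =631391787775/658738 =958486.97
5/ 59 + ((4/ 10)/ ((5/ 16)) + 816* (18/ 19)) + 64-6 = 23328497/ 28025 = 832.42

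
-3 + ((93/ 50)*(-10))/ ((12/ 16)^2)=-541/ 15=-36.07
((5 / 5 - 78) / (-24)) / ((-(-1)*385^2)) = 1 / 46200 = 0.00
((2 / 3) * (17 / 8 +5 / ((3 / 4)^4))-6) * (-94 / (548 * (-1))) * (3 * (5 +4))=271895 / 9864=27.56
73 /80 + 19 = 1593 /80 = 19.91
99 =99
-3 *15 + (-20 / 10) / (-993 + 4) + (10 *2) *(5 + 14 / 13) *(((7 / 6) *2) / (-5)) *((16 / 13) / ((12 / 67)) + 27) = -2957598491 / 1504269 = -1966.14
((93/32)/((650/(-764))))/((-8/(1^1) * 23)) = 17763/956800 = 0.02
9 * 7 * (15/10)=189/2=94.50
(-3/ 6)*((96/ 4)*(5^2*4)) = -1200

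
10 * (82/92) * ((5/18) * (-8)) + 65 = 9355/207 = 45.19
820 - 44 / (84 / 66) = 785.43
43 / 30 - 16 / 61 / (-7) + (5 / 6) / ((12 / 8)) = 77873 / 38430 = 2.03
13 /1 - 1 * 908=-895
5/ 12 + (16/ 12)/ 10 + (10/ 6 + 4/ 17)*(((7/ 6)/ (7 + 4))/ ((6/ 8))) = 82699/ 100980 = 0.82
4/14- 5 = -33/7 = -4.71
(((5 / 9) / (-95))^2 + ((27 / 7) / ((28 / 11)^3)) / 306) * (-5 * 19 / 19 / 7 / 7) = -609919445 / 7485819513984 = -0.00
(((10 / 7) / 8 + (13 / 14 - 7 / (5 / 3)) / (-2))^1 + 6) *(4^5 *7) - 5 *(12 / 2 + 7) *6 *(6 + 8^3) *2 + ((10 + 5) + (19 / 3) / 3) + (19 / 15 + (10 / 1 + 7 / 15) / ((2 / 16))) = -15656629 / 45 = -347925.09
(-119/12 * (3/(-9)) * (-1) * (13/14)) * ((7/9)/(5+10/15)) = -91/216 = -0.42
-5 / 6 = -0.83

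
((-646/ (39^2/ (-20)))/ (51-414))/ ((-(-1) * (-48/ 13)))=1615/ 254826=0.01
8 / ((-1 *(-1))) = 8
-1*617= -617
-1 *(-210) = 210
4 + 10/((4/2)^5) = 4.31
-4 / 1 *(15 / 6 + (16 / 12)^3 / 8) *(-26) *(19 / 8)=37297 / 54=690.69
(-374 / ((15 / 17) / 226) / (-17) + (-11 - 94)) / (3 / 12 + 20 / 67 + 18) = 22230332 / 74565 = 298.13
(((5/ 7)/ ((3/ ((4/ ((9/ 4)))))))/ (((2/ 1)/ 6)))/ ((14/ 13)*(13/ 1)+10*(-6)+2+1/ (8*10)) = -6400/ 221697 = -0.03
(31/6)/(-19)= -31/114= -0.27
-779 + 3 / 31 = -778.90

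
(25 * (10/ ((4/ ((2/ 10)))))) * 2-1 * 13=12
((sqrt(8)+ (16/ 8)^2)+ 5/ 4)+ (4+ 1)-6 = 2* sqrt(2)+ 17/ 4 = 7.08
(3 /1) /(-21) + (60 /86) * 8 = 1637 /301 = 5.44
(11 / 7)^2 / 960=121 / 47040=0.00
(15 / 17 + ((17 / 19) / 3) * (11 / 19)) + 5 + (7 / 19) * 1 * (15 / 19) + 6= 227300 / 18411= 12.35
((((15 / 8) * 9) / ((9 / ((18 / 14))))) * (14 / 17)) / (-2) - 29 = -4079 / 136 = -29.99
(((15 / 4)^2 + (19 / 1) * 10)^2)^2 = 113640397050625 / 65536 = 1734014847.57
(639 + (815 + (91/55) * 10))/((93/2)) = 31.62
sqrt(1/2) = sqrt(2)/2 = 0.71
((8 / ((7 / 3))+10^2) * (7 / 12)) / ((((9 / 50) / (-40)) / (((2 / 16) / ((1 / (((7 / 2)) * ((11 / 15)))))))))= -348425 / 81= -4301.54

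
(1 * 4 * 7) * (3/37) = 84/37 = 2.27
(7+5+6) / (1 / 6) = 108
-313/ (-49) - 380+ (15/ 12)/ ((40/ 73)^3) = -918256567/ 2508800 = -366.01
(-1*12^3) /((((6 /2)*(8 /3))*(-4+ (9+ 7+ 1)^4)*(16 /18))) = -81 /27839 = -0.00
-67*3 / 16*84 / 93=-1407 / 124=-11.35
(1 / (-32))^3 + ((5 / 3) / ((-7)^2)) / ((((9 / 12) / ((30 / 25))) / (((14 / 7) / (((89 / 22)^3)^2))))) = -13612526662915 / 2393907192504877056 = -0.00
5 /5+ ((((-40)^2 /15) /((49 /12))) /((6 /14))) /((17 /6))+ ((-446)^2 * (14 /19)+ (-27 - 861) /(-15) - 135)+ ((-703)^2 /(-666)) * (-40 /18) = 135675805996 /915705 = 148165.41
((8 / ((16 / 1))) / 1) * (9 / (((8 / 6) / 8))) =27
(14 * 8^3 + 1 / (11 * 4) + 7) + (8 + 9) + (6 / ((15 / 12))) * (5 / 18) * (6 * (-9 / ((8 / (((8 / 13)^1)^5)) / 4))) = 117443394045 / 16336892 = 7188.85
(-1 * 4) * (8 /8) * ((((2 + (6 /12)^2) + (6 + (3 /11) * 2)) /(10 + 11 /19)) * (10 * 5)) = -122550 /737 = -166.28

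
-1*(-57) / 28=57 / 28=2.04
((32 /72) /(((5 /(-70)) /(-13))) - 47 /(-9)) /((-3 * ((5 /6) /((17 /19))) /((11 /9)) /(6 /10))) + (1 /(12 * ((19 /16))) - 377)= -204959 /513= -399.53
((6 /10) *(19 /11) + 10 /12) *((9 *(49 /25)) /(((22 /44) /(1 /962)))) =90699 /1322750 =0.07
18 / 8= 9 / 4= 2.25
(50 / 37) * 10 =500 / 37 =13.51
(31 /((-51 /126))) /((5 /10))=-2604 /17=-153.18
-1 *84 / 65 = -84 / 65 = -1.29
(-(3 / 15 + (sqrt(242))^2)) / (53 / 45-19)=10899 / 802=13.59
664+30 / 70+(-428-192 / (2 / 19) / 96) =1522 / 7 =217.43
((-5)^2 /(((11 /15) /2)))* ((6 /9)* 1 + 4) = 3500 /11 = 318.18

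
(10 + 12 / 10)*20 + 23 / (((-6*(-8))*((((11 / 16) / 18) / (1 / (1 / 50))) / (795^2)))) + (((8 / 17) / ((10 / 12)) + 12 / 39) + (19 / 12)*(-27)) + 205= 19275517271891 / 48620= 396452432.58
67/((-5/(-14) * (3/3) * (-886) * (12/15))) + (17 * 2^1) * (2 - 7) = -301709/1772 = -170.26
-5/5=-1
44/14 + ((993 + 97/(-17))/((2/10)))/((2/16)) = 4699894/119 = 39494.91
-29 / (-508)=29 / 508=0.06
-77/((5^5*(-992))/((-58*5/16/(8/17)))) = -37961/39680000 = -0.00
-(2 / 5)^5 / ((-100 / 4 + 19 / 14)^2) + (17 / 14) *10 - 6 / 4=10.64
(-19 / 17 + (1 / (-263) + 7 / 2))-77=-667265 / 8942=-74.62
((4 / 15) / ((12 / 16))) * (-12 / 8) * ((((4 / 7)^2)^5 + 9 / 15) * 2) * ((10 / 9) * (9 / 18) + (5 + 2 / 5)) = -3656243072576 / 953353965375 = -3.84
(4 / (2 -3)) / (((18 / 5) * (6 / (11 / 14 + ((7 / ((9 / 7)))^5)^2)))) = -5585458832605982125 / 1318004503578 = -4237814.68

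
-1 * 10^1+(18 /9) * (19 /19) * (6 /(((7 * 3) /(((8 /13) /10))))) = -4534 /455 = -9.96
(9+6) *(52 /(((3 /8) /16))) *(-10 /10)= -33280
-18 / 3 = -6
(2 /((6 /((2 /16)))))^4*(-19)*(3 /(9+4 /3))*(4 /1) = -19 /285696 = -0.00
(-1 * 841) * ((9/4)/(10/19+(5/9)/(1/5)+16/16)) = -439.64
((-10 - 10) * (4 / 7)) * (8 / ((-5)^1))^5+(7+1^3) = 127.84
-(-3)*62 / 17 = 186 / 17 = 10.94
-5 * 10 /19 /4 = -25 /38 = -0.66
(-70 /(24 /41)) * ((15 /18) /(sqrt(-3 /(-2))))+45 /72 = 5 /8 - 7175 * sqrt(6) /216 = -80.74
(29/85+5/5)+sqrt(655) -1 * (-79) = sqrt(655)+6829/85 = 105.93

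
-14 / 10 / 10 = -7 / 50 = -0.14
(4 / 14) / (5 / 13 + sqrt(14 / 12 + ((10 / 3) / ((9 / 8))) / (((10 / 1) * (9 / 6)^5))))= -1705860 / 16419893 + 27378 * sqrt(31642) / 16419893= 0.19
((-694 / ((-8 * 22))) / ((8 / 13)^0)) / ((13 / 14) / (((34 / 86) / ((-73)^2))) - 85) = 41293 / 130181964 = 0.00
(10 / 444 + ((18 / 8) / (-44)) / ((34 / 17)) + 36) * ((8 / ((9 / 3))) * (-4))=-383.97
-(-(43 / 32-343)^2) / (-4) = -119530489 / 4096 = -29182.25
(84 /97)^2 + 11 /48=442187 /451632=0.98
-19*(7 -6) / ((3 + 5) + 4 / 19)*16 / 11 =-3.37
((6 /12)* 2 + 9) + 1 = 11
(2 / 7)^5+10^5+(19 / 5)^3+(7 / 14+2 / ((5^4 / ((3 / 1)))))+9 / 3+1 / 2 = 1051056034407 / 10504375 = 100058.88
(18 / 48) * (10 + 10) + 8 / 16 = 8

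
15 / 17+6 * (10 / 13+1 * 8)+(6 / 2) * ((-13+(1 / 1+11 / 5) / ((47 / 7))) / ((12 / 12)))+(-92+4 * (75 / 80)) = -15024271 / 207740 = -72.32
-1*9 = -9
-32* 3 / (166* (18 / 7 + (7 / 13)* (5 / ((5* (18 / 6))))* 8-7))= 13104 / 67811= 0.19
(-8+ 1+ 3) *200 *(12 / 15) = -640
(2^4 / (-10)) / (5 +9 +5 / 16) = -128 / 1145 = -0.11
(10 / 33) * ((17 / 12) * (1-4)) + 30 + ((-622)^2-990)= 385922.71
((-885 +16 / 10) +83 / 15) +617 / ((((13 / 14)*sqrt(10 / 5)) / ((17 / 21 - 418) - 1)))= -5418494*sqrt(2) / 39 - 13168 / 15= -197362.68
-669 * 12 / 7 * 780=-6261840 / 7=-894548.57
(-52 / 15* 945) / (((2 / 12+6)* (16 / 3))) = -7371 / 74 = -99.61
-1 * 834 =-834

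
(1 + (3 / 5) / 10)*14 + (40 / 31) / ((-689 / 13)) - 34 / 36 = 10255679 / 739350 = 13.87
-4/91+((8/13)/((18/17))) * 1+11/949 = 32813/59787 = 0.55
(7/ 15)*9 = 21/ 5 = 4.20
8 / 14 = 0.57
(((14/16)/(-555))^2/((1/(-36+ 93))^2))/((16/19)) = 336091/35046400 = 0.01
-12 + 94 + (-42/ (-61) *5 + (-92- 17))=-1437/ 61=-23.56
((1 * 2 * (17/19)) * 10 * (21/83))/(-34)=-210/1577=-0.13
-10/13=-0.77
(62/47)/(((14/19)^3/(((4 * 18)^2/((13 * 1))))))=275567184/209573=1314.90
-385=-385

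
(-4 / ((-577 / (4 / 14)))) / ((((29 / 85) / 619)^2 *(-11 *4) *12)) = -2768338225 / 224188734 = -12.35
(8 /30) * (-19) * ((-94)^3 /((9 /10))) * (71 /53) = 8963662528 /1431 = 6263915.11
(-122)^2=14884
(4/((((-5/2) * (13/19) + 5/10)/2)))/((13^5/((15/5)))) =-456/8539739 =-0.00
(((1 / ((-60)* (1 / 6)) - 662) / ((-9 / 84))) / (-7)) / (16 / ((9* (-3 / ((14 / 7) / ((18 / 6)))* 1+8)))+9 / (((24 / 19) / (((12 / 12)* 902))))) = -1112328 / 8098345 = -0.14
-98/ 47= -2.09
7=7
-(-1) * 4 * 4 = 16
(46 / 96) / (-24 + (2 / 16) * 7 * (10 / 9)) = -69 / 3316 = -0.02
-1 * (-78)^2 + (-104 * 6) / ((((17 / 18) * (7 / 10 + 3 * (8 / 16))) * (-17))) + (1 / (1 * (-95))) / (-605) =-100763476811 / 16610275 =-6066.33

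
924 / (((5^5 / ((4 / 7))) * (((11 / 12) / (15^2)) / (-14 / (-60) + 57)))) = 1483488 / 625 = 2373.58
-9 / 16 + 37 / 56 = 11 / 112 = 0.10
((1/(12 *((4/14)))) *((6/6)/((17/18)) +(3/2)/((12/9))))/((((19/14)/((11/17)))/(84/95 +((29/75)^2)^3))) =17794949043496471/66020695312500000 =0.27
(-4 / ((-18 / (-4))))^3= -512 / 729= -0.70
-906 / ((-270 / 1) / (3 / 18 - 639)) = -578783 / 270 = -2143.64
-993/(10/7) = -6951/10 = -695.10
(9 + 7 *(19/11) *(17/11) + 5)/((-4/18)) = -35595/242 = -147.09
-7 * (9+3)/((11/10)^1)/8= -105/11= -9.55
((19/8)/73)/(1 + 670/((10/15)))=19/587504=0.00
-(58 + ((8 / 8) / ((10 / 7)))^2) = -5849 / 100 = -58.49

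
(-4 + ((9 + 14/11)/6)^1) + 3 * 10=1829/66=27.71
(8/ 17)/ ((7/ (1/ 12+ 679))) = 16298/ 357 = 45.65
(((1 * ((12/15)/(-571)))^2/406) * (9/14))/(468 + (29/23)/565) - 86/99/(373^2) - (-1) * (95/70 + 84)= 33127083186796030780025323/388099747732120817521590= 85.36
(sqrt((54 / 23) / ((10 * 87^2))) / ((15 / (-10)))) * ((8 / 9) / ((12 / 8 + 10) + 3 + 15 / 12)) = -64 * sqrt(345) / 5672835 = -0.00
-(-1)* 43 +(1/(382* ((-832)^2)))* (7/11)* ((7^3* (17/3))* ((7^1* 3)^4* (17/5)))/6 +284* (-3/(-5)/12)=1678785089257/29087252480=57.72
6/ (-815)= -6/ 815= -0.01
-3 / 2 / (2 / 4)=-3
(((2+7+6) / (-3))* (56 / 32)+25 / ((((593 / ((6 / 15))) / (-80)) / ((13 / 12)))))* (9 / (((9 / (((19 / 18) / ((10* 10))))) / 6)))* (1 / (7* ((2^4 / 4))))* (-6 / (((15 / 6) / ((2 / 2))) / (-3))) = -276127 / 1660400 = -0.17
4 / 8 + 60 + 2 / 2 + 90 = 303 / 2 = 151.50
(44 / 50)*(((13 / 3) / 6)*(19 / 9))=2717 / 2025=1.34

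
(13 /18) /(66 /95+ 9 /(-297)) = 13585 /12498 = 1.09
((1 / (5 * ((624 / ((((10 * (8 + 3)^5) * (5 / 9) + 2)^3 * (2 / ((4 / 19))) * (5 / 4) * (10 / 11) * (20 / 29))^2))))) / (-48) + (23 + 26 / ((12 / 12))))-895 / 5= -1201499691818844565725209103477574474646411210 / 6327356209317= -189889687267747364918638000000000.00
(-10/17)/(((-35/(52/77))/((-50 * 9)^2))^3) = 93406070160000000000/2662043923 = 35088102548.94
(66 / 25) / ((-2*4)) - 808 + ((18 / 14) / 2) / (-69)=-13014263 / 16100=-808.34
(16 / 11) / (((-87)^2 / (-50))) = -800 / 83259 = -0.01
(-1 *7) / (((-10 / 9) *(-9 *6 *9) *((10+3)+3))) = -7 / 8640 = -0.00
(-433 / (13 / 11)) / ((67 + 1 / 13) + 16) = -4763 / 1080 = -4.41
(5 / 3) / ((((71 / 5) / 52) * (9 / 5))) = 6500 / 1917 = 3.39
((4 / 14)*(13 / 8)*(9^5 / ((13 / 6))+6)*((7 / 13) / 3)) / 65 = 29531 / 845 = 34.95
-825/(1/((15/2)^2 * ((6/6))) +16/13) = -660.77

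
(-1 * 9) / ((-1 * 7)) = 9 / 7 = 1.29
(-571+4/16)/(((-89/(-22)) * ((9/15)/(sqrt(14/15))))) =-8371 * sqrt(210)/534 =-227.17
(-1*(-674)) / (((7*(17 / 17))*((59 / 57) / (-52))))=-1997736 / 413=-4837.13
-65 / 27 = -2.41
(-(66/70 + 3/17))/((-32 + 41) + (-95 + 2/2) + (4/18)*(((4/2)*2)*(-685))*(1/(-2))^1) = -5994/1175125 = -0.01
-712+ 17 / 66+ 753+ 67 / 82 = 56927 / 1353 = 42.07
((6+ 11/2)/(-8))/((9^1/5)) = -115/144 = -0.80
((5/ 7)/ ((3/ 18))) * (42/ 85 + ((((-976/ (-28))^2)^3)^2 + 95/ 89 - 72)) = 2021334082224263192291018553099438/ 146593072745791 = 13788742157888221277.04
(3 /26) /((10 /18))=27 /130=0.21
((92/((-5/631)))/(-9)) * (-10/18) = -716.69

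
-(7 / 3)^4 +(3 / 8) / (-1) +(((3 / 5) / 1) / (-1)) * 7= -110863 / 3240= -34.22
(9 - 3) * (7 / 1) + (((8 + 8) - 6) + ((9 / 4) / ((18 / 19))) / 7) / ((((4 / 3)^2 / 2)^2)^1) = 197427 / 3584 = 55.09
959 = 959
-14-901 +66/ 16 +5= -7247/ 8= -905.88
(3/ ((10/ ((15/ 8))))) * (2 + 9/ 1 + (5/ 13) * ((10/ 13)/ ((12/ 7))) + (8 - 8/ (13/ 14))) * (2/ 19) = 32115/ 51376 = 0.63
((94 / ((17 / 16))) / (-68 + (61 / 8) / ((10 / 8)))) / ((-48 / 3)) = 940 / 10523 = 0.09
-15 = -15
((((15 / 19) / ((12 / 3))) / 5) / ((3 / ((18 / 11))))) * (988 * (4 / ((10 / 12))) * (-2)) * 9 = -101088 / 55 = -1837.96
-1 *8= -8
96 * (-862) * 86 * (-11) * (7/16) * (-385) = -13185858840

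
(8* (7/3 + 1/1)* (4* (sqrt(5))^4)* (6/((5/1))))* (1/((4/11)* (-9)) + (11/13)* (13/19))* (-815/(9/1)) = -121924000/1539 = -79222.87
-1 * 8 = -8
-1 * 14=-14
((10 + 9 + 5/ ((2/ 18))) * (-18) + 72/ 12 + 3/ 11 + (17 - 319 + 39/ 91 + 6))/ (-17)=110980/ 1309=84.78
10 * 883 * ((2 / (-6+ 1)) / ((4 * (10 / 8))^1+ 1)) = -1766 / 3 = -588.67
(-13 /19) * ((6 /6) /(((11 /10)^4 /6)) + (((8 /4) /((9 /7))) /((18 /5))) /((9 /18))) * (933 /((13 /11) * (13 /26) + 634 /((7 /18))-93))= -2.06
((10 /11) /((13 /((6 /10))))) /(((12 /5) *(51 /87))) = 145 /4862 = 0.03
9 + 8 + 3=20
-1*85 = -85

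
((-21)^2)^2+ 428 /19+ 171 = 3698816 /19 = 194674.53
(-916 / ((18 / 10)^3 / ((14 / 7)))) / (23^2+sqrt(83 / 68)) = -1647517600 / 2774443509+91600*sqrt(1411) / 2774443509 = -0.59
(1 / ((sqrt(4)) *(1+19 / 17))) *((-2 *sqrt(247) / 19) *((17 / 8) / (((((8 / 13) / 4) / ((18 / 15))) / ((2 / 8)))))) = -3757 *sqrt(247) / 36480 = -1.62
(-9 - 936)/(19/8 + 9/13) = -98280/319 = -308.09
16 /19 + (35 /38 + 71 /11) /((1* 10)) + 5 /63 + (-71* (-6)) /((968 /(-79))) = -23975954 /724185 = -33.11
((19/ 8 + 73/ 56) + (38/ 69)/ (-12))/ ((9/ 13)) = 273715/ 52164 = 5.25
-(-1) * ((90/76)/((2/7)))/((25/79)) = 4977/380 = 13.10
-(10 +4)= -14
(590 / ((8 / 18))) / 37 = 2655 / 74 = 35.88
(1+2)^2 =9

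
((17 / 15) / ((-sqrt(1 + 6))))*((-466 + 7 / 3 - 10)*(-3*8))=-27608*sqrt(7) / 15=-4869.59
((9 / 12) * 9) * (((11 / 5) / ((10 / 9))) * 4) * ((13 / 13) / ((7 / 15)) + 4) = 114939 / 350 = 328.40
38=38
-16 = -16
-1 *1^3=-1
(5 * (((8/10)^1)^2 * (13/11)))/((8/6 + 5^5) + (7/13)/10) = 16224/13412201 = 0.00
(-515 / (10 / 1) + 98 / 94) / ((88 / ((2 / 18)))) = -527 / 8272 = -0.06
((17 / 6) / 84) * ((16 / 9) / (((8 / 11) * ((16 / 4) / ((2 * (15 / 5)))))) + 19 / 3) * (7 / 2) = 85 / 72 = 1.18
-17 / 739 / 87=-17 / 64293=-0.00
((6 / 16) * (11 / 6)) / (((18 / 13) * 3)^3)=24167 / 2519424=0.01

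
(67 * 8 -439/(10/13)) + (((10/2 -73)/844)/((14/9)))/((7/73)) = -1821739/51695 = -35.24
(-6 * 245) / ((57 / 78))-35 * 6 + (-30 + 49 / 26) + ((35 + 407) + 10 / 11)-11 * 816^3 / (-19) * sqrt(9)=5128018907177 / 5434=943691370.48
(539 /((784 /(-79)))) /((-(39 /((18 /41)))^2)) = 7821 /1136356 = 0.01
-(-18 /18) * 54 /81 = 2 /3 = 0.67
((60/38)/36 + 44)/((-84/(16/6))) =-5021/3591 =-1.40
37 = 37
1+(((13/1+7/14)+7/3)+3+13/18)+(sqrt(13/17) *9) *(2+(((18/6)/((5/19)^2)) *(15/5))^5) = 291768389598.00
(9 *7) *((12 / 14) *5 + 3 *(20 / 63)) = 330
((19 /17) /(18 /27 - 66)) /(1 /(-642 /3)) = 6099 /1666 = 3.66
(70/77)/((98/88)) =40/49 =0.82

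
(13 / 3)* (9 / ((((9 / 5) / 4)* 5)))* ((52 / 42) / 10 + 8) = 44356 / 315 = 140.81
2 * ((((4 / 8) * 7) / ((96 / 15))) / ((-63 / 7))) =-35 / 288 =-0.12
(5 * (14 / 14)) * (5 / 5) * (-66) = -330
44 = 44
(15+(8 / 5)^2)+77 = 2364 / 25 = 94.56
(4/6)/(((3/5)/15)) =16.67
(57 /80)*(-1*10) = -57 /8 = -7.12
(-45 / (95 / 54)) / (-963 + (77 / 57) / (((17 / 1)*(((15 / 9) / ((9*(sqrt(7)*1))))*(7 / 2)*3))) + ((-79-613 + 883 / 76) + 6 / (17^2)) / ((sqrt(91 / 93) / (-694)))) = -127813140 / (-4811928030 + 204204*sqrt(7) + 25926877075*sqrt(8463)) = -0.00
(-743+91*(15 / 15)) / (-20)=163 / 5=32.60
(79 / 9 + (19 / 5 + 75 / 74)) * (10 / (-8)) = -45259 / 2664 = -16.99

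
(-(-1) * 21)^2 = 441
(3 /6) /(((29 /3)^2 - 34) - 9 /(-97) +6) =873 /114428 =0.01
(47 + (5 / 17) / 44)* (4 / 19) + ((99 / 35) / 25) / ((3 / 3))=31117622 / 3108875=10.01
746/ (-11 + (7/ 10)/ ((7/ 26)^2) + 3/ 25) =-610.05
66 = 66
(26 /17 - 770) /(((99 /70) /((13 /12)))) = -2972060 /5049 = -588.64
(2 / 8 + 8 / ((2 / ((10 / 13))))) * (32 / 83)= 1384 / 1079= 1.28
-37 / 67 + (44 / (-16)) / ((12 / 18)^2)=-7225 / 1072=-6.74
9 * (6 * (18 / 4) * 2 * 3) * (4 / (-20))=-1458 / 5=-291.60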